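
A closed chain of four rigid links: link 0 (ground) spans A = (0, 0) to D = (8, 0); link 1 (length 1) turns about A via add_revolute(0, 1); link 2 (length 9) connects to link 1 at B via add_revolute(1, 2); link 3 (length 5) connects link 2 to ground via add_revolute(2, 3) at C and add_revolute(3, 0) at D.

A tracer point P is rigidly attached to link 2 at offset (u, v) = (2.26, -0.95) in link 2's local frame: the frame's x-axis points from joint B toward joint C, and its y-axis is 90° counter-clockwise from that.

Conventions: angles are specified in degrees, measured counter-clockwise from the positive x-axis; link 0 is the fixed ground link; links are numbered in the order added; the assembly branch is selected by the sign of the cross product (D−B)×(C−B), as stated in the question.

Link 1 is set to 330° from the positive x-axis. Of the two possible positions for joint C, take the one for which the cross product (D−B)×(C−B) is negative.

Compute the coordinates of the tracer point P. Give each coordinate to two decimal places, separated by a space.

A=(0,0), D=(8.00,0)
B = A + 1.00·(cos330°, sin330°) = (0.8660, -0.5000)
|BD| = 7.1515
circle(B,9.00) ∩ circle(D,5.00): a=7.4910, h=4.9885
  candidates: C₊=(7.9899,5.0000) cross=35.675; C₋=(8.6875,-4.9525) cross=-35.675
  branch - wants cross < 0 → take C=(8.6875,-4.9525) (cross=-35.675)
ex = (C−B)/|BC| = (0.8691,-0.4947); ey = (0.4947,0.8691)
P = B + 2.26·ex + -0.95·ey = (2.3601,-2.4437)

2.36 -2.44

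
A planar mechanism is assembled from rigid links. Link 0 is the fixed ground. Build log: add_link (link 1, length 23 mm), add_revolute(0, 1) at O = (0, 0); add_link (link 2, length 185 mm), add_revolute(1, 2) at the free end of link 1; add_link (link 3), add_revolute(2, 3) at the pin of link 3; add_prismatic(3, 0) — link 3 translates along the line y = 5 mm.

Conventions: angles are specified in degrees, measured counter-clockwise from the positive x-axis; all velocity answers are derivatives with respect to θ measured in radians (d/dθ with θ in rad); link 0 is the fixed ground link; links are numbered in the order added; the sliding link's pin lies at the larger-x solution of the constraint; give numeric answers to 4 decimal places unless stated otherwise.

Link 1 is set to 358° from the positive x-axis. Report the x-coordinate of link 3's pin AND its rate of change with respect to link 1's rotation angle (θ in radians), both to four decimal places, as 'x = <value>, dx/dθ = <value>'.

geometry: r = 23 mm, L = 185 mm, e = 5 mm
crank pin P = (r cos θ, r sin θ) = (22.985989, -0.802688)
h = r sin θ − e = -0.802688 − 5 = -5.802688
x = r cos θ + √(L² − h²) = 22.985989 + 184.908974 = 207.894963
dx/dθ = −r sin θ − h·r cos θ/√(L² − h²) (θ in radians; h = -5.802688) = 1.524019

x = 207.8950, dx/dθ = 1.5240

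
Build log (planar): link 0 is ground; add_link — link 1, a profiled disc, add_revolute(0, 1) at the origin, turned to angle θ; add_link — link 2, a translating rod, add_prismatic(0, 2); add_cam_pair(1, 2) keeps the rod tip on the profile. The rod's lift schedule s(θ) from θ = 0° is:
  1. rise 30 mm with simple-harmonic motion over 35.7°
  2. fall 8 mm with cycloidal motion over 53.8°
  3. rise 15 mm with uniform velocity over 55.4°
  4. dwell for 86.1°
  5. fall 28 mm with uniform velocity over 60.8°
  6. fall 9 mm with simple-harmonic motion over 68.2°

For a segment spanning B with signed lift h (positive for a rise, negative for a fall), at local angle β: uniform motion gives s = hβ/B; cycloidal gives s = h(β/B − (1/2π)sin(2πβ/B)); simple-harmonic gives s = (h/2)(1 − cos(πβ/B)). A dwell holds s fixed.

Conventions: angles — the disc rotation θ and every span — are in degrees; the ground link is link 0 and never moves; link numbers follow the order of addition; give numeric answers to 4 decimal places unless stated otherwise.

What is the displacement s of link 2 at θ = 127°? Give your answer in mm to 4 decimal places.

seg 1 [0°–35.7°] simple-harmonic, h=30: full span → s += 30 → s = 30.0000
seg 2 [35.7°–89.5°] cycloidal, h=-8: full span → s += -8 → s = 22.0000
seg 3 [89.5°–144.9°] uniform, h=15: θ=127° here. β=37.5, B=55.4. 15·37.5/55.4 = 10.1534 → s = 32.1534

32.1534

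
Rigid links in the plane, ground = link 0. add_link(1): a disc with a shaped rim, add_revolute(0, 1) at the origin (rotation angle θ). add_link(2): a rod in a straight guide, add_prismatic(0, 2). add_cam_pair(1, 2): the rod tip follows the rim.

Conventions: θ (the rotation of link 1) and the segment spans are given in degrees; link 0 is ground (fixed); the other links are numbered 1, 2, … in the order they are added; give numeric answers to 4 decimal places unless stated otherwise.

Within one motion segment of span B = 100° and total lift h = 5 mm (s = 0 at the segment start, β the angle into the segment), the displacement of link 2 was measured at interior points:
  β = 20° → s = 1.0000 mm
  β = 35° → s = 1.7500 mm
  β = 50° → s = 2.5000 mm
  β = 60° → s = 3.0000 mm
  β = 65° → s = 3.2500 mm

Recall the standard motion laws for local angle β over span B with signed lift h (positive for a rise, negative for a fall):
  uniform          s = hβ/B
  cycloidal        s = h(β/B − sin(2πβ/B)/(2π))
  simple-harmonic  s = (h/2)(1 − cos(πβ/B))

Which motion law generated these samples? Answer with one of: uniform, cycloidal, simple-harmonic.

candidates at β/B = r: uniform s = h·r (linear in β); cycloidal s = h·(r − sin(2πr)/(2π)); simple-harmonic s = (h/2)(1 − cos(πr))
β=20°: printed 1.0000 | uniform 1.0000, cycloidal 0.2432, simple-harmonic 0.4775
β=35°: printed 1.7500 | uniform 1.7500, cycloidal 1.1062, simple-harmonic 1.3650
β=50°: printed 2.5000 | uniform 2.5000, cycloidal 2.5000, simple-harmonic 2.5000
β=60°: printed 3.0000 | uniform 3.0000, cycloidal 3.4677, simple-harmonic 3.2725
β=65°: printed 3.2500 | uniform 3.2500, cycloidal 3.8938, simple-harmonic 3.6350
only one law matches every sample → uniform

uniform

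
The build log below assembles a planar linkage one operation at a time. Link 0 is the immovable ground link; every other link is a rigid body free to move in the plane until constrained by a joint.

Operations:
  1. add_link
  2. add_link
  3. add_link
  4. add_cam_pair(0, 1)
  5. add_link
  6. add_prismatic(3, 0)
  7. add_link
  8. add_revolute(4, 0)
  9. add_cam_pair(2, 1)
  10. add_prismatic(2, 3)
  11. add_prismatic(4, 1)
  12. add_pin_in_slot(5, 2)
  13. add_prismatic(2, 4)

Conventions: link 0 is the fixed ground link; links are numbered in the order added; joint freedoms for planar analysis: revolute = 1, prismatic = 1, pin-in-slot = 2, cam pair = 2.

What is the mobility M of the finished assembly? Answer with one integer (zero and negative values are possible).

ground; <1,0,0>
#1 <2,0,0>
#2 <3,0,0>
#3 <4,0,0>
C:0↔1 J2 <4,0,1>
#4 <5,0,1>
P:3↔0 J1 <5,1,1>
#5 <6,1,1>
R:4↔0 J1 <6,2,1>
C:2↔1 J2 <6,2,2>
P:2↔3 J1 <6,3,2>
P:4↔1 J1 <6,4,2>
PS:5↔2 J2 <6,4,3>
P:2↔4 J1 <6,5,3>
3×5 − 2×5 − 1×3 = 2

M = 2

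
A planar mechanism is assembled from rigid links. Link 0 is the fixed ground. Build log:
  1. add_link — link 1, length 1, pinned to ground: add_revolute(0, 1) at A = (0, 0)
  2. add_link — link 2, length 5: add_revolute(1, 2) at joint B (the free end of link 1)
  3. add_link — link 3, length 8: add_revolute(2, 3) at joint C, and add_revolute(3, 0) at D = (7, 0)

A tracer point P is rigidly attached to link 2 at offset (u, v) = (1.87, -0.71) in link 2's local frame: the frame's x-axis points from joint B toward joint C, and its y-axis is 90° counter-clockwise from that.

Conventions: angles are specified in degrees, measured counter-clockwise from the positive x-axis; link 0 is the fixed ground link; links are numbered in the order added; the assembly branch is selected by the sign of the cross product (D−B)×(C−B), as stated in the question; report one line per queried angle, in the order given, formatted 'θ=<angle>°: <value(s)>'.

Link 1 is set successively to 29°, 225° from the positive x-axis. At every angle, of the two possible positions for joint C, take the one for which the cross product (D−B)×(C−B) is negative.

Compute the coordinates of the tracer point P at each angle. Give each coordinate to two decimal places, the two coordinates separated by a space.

A=(0,0), D=(7.00,0)
θ=29°: B = A + 1.00·(cos29°, sin29°) = (0.8746, 0.4848)
θ=29°: |BD| = 6.1445
θ=29°: circle(B,5.00) ∩ circle(D,8.00): a=-0.1013, h=4.9990
θ=29°:   candidates: C₊=(1.1681,5.4762) cross=30.716; C₋=(0.3792,-4.4906) cross=-30.716
θ=29°:   branch - wants cross < 0 → take C=(0.3792,-4.4906) (cross=-30.716)
θ=29°: ex = (C−B)/|BC| = (-0.0991,-0.9951); ey = (0.9951,-0.0991)
θ=29°: P = B + 1.87·ex + -0.71·ey = (-0.0172,-1.3056)
θ=225°: B = A + 1.00·(cos225°, sin225°) = (-0.7071, -0.7071)
θ=225°: |BD| = 7.7395
θ=225°: circle(B,5.00) ∩ circle(D,8.00): a=1.3502, h=4.8142
θ=225°:   candidates: C₊=(0.1976,4.2104) cross=37.260; C₋=(1.0773,-5.3779) cross=-37.260
θ=225°:   branch - wants cross < 0 → take C=(1.0773,-5.3779) (cross=-37.260)
θ=225°: ex = (C−B)/|BC| = (0.3569,-0.9342); ey = (0.9342,0.3569)
θ=225°: P = B + 1.87·ex + -0.71·ey = (-0.7030,-2.7074)

θ=29°: -0.02 -1.31
θ=225°: -0.70 -2.71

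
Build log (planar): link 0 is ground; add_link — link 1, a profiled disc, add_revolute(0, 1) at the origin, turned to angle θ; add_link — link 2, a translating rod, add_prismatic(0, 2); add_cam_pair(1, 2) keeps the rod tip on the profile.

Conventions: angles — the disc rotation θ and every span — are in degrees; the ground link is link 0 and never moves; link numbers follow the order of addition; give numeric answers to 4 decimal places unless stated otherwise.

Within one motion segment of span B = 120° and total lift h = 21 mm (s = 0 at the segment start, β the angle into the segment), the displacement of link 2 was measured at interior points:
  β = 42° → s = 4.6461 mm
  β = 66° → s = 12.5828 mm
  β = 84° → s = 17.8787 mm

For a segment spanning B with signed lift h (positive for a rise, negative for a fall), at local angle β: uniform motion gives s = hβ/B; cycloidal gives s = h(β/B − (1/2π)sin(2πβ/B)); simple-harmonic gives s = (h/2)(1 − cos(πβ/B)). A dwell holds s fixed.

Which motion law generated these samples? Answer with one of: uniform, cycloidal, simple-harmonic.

candidates at β/B = r: uniform s = h·r (linear in β); cycloidal s = h·(r − sin(2πr)/(2π)); simple-harmonic s = (h/2)(1 − cos(πr))
β=42°: printed 4.6461 | uniform 7.3500, cycloidal 4.6461, simple-harmonic 5.7331
β=66°: printed 12.5828 | uniform 11.5500, cycloidal 12.5828, simple-harmonic 12.1426
β=84°: printed 17.8787 | uniform 14.7000, cycloidal 17.8787, simple-harmonic 16.6717
only one law matches every sample → cycloidal

cycloidal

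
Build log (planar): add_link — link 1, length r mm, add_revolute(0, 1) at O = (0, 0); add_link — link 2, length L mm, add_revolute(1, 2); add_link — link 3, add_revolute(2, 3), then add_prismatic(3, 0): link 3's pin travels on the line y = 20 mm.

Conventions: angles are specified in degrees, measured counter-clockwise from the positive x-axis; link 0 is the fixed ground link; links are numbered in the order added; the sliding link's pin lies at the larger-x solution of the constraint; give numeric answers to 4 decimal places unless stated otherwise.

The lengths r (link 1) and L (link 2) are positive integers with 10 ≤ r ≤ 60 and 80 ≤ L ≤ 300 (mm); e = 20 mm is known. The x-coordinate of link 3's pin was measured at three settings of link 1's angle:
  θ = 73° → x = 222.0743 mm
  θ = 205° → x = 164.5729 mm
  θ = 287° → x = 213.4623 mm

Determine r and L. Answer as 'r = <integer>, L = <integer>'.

constraint per measurement: (x − r cos θ)² + (r sin θ − e)² = L²
subtracting the θ₁ and θ₂ equations cancels the r² and L² terms:
r = (x₁² − x₂²) / (2[(x₁cos θ₁ + e sin θ₁) − (x₂cos θ₂ + e sin θ₂)]) = 46.0000 → r = 46
L² = (x₁ − r cos θ₁)² + (r sin θ₁ − e)² = 44099.9957 → L = 210.0000 → L = 210
check at θ₃=287°: x = 213.4623 (printed 213.4623) ✓

r = 46, L = 210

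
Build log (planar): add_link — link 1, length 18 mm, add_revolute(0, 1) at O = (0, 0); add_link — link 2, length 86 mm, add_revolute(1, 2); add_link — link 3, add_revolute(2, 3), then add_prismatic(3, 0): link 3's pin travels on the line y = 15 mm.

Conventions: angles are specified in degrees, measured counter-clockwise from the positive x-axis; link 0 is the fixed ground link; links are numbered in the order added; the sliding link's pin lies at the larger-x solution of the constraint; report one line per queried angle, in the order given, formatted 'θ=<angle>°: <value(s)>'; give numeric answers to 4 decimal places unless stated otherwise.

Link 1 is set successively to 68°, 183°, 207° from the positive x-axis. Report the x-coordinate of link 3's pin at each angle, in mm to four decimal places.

geometry: r = 18 mm, L = 86 mm, e = 15 mm
θ=68°: crank pin P = (r cos θ, r sin θ) = (6.742919, 16.689309)
θ=68°: h = r sin θ − e = 16.689309 − 15 = 1.689309
θ=68°: x = r cos θ + √(L² − h²) = 6.742919 + 85.983407 = 92.726325
θ=183°: crank pin P = (r cos θ, r sin θ) = (-17.975332, -0.942047)
θ=183°: h = r sin θ − e = -0.942047 − 15 = -15.942047
θ=183°: x = r cos θ + √(L² − h²) = -17.975332 + 84.509474 = 66.534142
θ=207°: crank pin P = (r cos θ, r sin θ) = (-16.038117, -8.171829)
θ=207°: h = r sin θ − e = -8.171829 − 15 = -23.171829
θ=207°: x = r cos θ + √(L² − h²) = -16.038117 + 82.819480 = 66.781363

θ=68°: 92.7263
θ=183°: 66.5341
θ=207°: 66.7814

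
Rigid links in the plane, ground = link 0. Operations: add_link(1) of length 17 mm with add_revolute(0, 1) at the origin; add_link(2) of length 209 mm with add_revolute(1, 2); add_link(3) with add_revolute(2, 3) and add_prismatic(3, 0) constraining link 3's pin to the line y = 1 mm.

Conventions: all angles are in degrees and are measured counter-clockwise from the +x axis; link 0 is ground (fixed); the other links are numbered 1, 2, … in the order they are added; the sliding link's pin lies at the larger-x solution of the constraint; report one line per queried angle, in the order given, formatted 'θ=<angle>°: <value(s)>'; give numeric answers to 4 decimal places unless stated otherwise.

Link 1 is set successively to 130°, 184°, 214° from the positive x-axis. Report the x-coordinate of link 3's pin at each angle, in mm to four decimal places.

geometry: r = 17 mm, L = 209 mm, e = 1 mm
θ=130°: crank pin P = (r cos θ, r sin θ) = (-10.927389, 13.022756)
θ=130°: h = r sin θ − e = 13.022756 − 1 = 12.022756
θ=130°: x = r cos θ + √(L² − h²) = -10.927389 + 208.653908 = 197.726519
θ=184°: crank pin P = (r cos θ, r sin θ) = (-16.958589, -1.185860)
θ=184°: h = r sin θ − e = -1.185860 − 1 = -2.185860
θ=184°: x = r cos θ + √(L² − h²) = -16.958589 + 208.988569 = 192.029980
θ=214°: crank pin P = (r cos θ, r sin θ) = (-14.093639, -9.506279)
θ=214°: h = r sin θ − e = -9.506279 − 1 = -10.506279
θ=214°: x = r cos θ + √(L² − h²) = -14.093639 + 208.735761 = 194.642123

θ=130°: 197.7265
θ=184°: 192.0300
θ=214°: 194.6421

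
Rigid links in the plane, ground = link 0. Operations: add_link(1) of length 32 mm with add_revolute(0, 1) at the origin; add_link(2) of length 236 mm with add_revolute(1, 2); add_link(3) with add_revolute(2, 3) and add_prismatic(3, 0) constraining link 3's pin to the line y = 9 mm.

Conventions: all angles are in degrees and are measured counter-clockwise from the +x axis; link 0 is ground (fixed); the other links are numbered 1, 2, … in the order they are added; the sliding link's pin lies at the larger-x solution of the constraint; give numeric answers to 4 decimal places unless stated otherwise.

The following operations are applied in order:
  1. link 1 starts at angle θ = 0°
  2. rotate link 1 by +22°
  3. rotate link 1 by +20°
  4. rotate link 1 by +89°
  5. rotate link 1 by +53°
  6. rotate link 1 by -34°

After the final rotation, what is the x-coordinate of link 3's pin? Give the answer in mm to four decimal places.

geometry: r = 32 mm, L = 236 mm, e = 9 mm; θ starts at 0°
rotate link 1 by +22°: θ ← 0° +22° = 22°
rotate link 1 by +20°: θ ← 22° +20° = 42°
rotate link 1 by +89°: θ ← 42° +89° = 131°
rotate link 1 by +53°: θ ← 131° +53° = 184°
rotate link 1 by -34°: θ ← 184° -34° = 150°
crank pin P = (r cos θ, r sin θ) = (-27.712813, 16.000000)
h = r sin θ − e = 16.000000 − 9 = 7.000000
x = r cos θ + √(L² − h²) = -27.712813 + 235.896164 = 208.183351

208.1834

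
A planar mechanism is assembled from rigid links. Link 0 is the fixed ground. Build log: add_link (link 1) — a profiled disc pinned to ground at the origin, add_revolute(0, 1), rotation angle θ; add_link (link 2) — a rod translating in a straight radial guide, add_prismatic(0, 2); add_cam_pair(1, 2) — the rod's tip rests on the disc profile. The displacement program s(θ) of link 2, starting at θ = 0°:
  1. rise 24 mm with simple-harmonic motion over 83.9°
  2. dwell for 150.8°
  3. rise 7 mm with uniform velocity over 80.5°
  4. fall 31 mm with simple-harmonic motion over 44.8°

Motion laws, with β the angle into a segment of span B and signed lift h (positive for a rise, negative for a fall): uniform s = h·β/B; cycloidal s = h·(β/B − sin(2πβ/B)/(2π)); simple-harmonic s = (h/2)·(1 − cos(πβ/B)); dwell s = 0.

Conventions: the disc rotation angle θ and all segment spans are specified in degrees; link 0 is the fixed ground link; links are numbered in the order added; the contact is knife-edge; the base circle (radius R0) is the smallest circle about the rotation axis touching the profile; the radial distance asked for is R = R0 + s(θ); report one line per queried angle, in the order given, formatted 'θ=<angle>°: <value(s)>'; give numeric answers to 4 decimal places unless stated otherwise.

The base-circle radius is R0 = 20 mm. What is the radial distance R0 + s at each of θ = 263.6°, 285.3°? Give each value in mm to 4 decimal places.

seg 1 [0°–83.9°] simple-harmonic, h=24: full span → s += 24 → s = 24.0000
seg 2 [83.9°–234.7°] dwell: s stays 24.0000
seg 3 [234.7°–315.2°] uniform, h=7: θ=263.6° here. β=28.9, B=80.5. 7·28.9/80.5 = 2.5130 → s = 26.5130
seg 3 [234.7°–315.2°] uniform, h=7: θ=285.3° here. β=50.6, B=80.5. 7·50.6/80.5 = 4.4000 → s = 28.4000
θ=263.6°: R = R0 + s = 20 + 26.5130 = 46.5130
θ=285.3°: R = R0 + s = 20 + 28.4000 = 48.4000

θ=263.6°: 46.5130
θ=285.3°: 48.4000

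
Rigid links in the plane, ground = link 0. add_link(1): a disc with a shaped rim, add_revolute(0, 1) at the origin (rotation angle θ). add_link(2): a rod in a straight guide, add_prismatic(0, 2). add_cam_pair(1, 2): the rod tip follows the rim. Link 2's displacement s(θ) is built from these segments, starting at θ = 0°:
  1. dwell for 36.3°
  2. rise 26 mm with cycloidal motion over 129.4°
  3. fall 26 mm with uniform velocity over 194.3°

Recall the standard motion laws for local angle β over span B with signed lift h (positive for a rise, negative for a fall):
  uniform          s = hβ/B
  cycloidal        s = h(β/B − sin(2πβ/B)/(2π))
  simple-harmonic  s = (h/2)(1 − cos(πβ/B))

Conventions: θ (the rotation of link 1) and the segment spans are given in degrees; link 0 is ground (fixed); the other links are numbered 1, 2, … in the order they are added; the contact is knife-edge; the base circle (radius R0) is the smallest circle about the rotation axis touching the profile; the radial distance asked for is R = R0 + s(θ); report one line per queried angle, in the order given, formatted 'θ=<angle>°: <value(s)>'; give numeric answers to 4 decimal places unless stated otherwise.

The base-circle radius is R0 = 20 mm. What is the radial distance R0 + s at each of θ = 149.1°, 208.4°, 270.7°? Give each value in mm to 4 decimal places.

segment 1 (0° to 36.3°, dwell): s unchanged at 0.0000
θ = 149.1° falls in segment 2 (36.3° to 165.7°, cycloidal, h = 26): β = 149.1 − 36.3 = 112.8°, B = 129.4°; Δs = 26·(0.8717 − sin(2π·0.8717)/(2π)) = 25.6504; s = 0.0000 + 25.6504 = 25.6504
segment 2 (36.3° to 165.7°, cycloidal, h = 26) is passed completely: s = 0.0000 + (26) = 26.0000
θ = 208.4° falls in segment 3 (165.7° to 360°, uniform, h = -26): β = 208.4 − 165.7 = 42.7°, B = 194.3°; Δs = -26·42.7/194.3 = -5.7138; s = 26.0000 − 5.7138 = 20.2862
θ = 270.7° falls in segment 3 (165.7° to 360°, uniform, h = -26): β = 270.7 − 165.7 = 105°, B = 194.3°; Δs = -26·105/194.3 = -14.0504; s = 26.0000 − 14.0504 = 11.9496
θ=149.1°: R = R0 + s = 20 + 25.6504 = 45.6504
θ=208.4°: R = R0 + s = 20 + 20.2862 = 40.2862
θ=270.7°: R = R0 + s = 20 + 11.9496 = 31.9496

θ=149.1°: 45.6504
θ=208.4°: 40.2862
θ=270.7°: 31.9496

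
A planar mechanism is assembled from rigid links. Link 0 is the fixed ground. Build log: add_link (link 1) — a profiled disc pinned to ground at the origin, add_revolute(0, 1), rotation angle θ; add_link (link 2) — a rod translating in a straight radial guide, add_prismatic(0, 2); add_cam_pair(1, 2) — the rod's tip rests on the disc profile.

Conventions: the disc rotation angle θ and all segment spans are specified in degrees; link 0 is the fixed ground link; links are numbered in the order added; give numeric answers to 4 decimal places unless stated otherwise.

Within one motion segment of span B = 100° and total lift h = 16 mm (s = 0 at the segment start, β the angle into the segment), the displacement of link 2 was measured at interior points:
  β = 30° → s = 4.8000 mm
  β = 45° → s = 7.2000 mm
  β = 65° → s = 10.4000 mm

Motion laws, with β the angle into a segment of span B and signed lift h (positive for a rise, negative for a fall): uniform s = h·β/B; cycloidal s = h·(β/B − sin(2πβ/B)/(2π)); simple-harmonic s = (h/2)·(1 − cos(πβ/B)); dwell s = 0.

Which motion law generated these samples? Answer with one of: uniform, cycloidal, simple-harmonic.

candidates at β/B = r: uniform s = h·r (linear in β); cycloidal s = h·(r − sin(2πr)/(2π)); simple-harmonic s = (h/2)(1 − cos(πr))
β=30°: printed 4.8000 | uniform 4.8000, cycloidal 2.3782, simple-harmonic 3.2977
β=45°: printed 7.2000 | uniform 7.2000, cycloidal 6.4131, simple-harmonic 6.7485
β=65°: printed 10.4000 | uniform 10.4000, cycloidal 12.4601, simple-harmonic 11.6319
only one law matches every sample → uniform

uniform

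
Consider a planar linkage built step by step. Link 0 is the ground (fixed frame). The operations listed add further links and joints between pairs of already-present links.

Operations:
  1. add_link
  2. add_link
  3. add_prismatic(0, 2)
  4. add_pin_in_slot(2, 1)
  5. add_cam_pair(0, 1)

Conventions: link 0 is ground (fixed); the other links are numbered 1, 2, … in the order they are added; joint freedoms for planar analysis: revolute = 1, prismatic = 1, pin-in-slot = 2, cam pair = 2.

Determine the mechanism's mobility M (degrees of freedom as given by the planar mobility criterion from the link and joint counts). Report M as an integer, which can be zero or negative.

(L,J1,J2)=(1,0,0); link0 fixed
link1: (2,0,0)
link2: (3,0,0)
P 0-2 [J1]: (3,1,0)
PS 2-1 [J2]: (3,1,1)
C 0-1 [J2]: (3,1,2)
Grübler: 3·2 − 2·1 − 2 = 2

M = 2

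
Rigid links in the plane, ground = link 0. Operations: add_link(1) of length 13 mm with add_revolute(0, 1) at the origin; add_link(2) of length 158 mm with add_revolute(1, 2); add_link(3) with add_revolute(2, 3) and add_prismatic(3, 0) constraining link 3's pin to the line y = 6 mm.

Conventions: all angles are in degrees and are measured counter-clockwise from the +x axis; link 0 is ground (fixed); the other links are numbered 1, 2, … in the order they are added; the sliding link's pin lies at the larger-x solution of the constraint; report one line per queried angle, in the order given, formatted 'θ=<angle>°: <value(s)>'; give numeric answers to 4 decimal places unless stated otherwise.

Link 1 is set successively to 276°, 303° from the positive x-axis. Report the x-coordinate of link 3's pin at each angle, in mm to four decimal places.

geometry: r = 13 mm, L = 158 mm, e = 6 mm
θ=276°: crank pin P = (r cos θ, r sin θ) = (1.358870, -12.928785)
θ=276°: h = r sin θ − e = -12.928785 − 6 = -18.928785
θ=276°: x = r cos θ + √(L² − h²) = 1.358870 + 156.862045 = 158.220915
θ=303°: crank pin P = (r cos θ, r sin θ) = (7.080307, -10.902717)
θ=303°: h = r sin θ − e = -10.902717 − 6 = -16.902717
θ=303°: x = r cos θ + √(L² − h²) = 7.080307 + 157.093278 = 164.173586

θ=276°: 158.2209
θ=303°: 164.1736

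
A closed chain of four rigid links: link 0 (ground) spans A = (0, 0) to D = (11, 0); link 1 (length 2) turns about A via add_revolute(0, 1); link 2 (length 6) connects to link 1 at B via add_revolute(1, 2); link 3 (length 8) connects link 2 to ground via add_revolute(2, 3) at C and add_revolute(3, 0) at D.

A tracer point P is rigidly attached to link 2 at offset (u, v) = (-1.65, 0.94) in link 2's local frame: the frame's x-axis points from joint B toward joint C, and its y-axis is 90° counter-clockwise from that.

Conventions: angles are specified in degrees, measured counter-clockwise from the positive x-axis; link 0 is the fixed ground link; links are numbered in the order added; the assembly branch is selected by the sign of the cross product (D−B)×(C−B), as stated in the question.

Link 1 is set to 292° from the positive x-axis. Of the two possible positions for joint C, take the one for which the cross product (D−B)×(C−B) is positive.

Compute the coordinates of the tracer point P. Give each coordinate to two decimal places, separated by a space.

A=(0,0), D=(11.00,0)
B = A + 2.00·(cos292°, sin292°) = (0.7492, -1.8544)
|BD| = 10.4172
circle(B,6.00) ∩ circle(D,8.00): a=3.8646, h=4.5896
  candidates: C₊=(3.7351,3.3499) cross=47.811; C₋=(5.3691,-5.6827) cross=-47.811
  branch + wants cross > 0 → take C=(3.7351,3.3499) (cross=47.811)
ex = (C−B)/|BC| = (0.4977,0.8674); ey = (-0.8674,0.4977)
P = B + -1.65·ex + 0.94·ey = (-0.8872,-2.8177)

-0.89 -2.82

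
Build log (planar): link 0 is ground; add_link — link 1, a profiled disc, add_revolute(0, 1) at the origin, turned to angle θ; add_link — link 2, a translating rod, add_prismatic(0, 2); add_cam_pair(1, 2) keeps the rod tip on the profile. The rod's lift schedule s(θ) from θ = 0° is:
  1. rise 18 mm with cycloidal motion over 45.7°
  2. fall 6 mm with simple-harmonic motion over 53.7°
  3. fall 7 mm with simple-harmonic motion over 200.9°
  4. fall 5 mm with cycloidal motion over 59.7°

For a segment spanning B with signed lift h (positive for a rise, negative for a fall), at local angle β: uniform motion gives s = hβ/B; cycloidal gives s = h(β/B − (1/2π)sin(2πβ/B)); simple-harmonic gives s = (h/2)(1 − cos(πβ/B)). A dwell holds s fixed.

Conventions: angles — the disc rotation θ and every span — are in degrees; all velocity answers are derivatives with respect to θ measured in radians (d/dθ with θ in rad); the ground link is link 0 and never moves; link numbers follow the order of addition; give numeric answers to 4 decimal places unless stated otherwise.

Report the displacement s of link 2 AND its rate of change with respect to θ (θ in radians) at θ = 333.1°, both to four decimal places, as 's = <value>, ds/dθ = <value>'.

seg 1 [0°–45.7°] cycloidal, h=18: full span → s += 18 → s = 18.0000
seg 2 [45.7°–99.4°] simple-harmonic, h=-6: full span → s += -6 → s = 12.0000
seg 3 [99.4°–300.3°] simple-harmonic, h=-7: full span → s += -7 → s = 5.0000
seg 4 [300.3°–360°] cycloidal, h=-5: θ=333.1° here. β=32.8, B=59.7. -5·(0.5494 − sin(2π·0.5494)/(2π)) = -2.9902 → s = 2.0098
velocity in seg [300.3°–360°] (cycloidal), θ in radians: β = 32.8° = 0.5725 rad, B = 59.7° = 1.0420 rad; ds/dθ = (h/B)(1 − cos(2πβ/B)) = ((-5)/1.0420)(1 − cos(2π·0.5494)) = -9.367852 mm/rad

s = 2.0098, ds/dθ = -9.3679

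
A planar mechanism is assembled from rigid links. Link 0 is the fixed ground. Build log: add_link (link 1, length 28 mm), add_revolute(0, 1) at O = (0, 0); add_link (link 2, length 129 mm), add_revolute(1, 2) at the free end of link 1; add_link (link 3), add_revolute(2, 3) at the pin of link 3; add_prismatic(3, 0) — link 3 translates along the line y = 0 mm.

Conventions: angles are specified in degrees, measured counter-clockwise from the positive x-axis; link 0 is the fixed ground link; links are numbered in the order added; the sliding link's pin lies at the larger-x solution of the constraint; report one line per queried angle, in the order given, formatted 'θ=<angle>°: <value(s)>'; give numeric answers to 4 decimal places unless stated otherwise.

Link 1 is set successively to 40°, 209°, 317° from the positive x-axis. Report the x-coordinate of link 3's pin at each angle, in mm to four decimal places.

geometry: r = 28 mm, L = 129 mm, e = 0 mm
θ=40°: crank pin P = (r cos θ, r sin θ) = (21.449244, 17.998053)
θ=40°: h = r sin θ − e = 17.998053 − 0 = 17.998053
θ=40°: x = r cos θ + √(L² − h²) = 21.449244 + 127.738287 = 149.187532
θ=209°: crank pin P = (r cos θ, r sin θ) = (-24.489352, -13.574669)
θ=209°: h = r sin θ − e = -13.574669 − 0 = -13.574669
θ=209°: x = r cos θ + √(L² − h²) = -24.489352 + 128.283781 = 103.794429
θ=317°: crank pin P = (r cos θ, r sin θ) = (20.477904, -19.095954)
θ=317°: h = r sin θ − e = -19.095954 − 0 = -19.095954
θ=317°: x = r cos θ + √(L² − h²) = 20.477904 + 127.578778 = 148.056681

θ=40°: 149.1875
θ=209°: 103.7944
θ=317°: 148.0567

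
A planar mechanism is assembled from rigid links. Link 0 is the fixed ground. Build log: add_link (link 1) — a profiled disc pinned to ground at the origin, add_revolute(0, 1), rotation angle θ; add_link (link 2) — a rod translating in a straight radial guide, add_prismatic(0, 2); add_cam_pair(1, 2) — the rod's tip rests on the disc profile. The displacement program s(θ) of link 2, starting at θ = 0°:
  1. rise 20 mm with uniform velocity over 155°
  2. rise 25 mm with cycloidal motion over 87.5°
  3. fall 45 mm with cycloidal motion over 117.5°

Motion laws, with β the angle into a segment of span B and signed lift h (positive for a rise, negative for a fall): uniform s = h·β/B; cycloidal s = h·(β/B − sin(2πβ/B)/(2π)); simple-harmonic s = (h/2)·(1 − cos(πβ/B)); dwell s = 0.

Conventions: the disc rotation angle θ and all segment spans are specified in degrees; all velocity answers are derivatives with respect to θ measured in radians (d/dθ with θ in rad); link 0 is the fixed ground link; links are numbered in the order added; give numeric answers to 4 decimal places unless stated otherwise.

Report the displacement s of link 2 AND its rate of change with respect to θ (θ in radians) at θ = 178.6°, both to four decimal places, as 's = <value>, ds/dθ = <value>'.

seg 1 [0°–155°] uniform, h=20: full span → s += 20 → s = 20.0000
seg 2 [155°–242.5°] cycloidal, h=25: θ=178.6° here. β=23.6, B=87.5. 25·(0.2697 − sin(2π·0.2697)/(2π)) = 2.7945 → s = 22.7945
velocity in seg [155°–242.5°] (cycloidal), θ in radians: β = 23.6° = 0.4119 rad, B = 87.5° = 1.5272 rad; ds/dθ = (h/B)(1 − cos(2πβ/B)) = (25/1.5272)(1 − cos(2π·0.2697)) = 18.392796 mm/rad

s = 22.7945, ds/dθ = 18.3928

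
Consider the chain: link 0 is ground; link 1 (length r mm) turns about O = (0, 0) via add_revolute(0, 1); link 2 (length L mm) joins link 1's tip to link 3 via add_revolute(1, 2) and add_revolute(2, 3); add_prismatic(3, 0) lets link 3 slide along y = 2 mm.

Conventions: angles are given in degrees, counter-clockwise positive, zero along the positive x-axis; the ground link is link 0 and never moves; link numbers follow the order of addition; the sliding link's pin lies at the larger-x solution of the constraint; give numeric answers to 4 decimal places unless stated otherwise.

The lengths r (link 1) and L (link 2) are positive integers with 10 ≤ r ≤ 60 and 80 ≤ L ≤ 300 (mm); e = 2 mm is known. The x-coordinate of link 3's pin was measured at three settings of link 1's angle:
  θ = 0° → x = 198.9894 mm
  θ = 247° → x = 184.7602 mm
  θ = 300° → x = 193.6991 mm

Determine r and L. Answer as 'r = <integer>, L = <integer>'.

constraint per measurement: (x − r cos θ)² + (r sin θ − e)² = L²
subtracting the θ₁ and θ₂ equations cancels the r² and L² terms:
r = (x₁² − x₂²) / (2[(x₁cos θ₁ + e sin θ₁) − (x₂cos θ₂ + e sin θ₂)]) = 10.0000 → r = 10
L² = (x₁ − r cos θ₁)² + (r sin θ₁ − e)² = 35720.9933 → L = 189.0000 → L = 189
check at θ₃=300°: x = 193.6991 (printed 193.6991) ✓

r = 10, L = 189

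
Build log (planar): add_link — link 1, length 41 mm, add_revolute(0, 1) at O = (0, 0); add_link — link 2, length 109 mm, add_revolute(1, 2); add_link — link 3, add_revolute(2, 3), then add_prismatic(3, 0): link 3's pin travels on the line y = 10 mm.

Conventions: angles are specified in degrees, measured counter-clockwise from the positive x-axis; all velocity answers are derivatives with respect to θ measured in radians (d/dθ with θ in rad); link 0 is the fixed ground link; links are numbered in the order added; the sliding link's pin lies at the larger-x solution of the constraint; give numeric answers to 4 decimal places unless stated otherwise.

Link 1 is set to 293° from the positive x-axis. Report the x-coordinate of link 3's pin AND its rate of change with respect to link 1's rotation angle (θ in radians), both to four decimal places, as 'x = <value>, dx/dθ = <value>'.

geometry: r = 41 mm, L = 109 mm, e = 10 mm
crank pin P = (r cos θ, r sin θ) = (16.019976, -37.740699)
h = r sin θ − e = -37.740699 − 10 = -47.740699
x = r cos θ + √(L² − h²) = 16.019976 + 97.988906 = 114.008882
dx/dθ = −r sin θ − h·r cos θ/√(L² − h²) (θ in radians; h = -47.740699) = 45.545714

x = 114.0089, dx/dθ = 45.5457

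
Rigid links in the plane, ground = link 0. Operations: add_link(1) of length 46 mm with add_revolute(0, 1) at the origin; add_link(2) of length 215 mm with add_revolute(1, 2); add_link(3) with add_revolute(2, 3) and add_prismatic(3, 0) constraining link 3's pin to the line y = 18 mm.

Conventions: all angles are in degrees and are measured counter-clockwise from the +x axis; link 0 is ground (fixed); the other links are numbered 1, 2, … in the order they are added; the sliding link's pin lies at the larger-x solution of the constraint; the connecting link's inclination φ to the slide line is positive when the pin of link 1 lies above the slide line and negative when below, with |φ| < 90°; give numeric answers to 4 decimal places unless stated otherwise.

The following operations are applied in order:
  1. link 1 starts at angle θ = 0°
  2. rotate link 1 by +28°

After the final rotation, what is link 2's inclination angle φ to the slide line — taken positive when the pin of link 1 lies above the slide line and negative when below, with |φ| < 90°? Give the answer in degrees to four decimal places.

geometry: r = 46 mm, L = 215 mm, e = 18 mm; θ starts at 0°
rotate link 1 by +28°: θ ← 0° +28° = 28°
h = r sin θ − e = 21.595692 − 18 = 3.595692
sin φ = h / L = 3.595692 / 215 = 0.01672415
φ = arcsin(0.01672415) = 0.958268°

0.9583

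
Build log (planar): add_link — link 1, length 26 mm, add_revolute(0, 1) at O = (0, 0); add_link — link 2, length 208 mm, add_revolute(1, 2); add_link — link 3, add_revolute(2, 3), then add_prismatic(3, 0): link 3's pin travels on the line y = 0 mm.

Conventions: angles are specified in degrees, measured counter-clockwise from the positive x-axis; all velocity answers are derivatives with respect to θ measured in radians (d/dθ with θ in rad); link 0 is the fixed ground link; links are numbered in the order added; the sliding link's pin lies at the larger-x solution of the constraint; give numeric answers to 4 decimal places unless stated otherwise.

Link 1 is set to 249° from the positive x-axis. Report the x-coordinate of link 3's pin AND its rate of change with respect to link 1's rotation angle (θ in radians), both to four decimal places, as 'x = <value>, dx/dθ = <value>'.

geometry: r = 26 mm, L = 208 mm, e = 0 mm
crank pin P = (r cos θ, r sin θ) = (-9.317567, -24.273091)
h = r sin θ − e = -24.273091 − 0 = -24.273091
x = r cos θ + √(L² − h²) = -9.317567 + 206.578840 = 197.261273
dx/dθ = −r sin θ − h·r cos θ/√(L² − h²) (θ in radians; h = -24.273091) = 23.178274

x = 197.2613, dx/dθ = 23.1783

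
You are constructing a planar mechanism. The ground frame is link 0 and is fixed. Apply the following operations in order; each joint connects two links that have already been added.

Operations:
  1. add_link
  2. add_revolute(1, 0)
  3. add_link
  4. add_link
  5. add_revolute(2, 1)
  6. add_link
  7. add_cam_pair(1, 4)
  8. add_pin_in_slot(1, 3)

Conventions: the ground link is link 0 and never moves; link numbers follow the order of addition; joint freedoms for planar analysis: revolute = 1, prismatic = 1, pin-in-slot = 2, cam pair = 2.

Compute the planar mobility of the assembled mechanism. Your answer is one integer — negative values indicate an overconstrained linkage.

link 0 = ground. State L|J1|J2 = 1|0|0
+link1  2|0|0
R(1,0) f=1→J1  2|1|0
+link2  3|1|0
+link3  4|1|0
R(2,1) f=1→J1  4|2|0
+link4  5|2|0
C(1,4) f=2→J2  5|2|1
PS(1,3) f=2→J2  5|2|2
M = 3(5−1)−2·2−2 = 12−4−2 = 6

M = 6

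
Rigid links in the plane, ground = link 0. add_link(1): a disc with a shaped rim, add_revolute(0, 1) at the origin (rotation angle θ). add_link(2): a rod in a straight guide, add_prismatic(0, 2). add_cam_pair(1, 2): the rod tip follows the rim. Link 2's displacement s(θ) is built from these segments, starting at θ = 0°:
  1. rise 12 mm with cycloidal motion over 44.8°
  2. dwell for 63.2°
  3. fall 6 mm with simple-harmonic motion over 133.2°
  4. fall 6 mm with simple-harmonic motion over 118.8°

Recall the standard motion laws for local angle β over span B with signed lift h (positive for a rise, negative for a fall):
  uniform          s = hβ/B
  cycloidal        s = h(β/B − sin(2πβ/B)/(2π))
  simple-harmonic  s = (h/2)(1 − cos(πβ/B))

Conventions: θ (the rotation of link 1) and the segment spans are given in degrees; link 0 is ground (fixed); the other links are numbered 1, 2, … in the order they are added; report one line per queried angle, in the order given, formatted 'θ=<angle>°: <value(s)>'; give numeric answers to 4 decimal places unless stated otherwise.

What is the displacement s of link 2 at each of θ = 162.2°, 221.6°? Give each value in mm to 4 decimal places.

segment 1 (0° to 44.8°, cycloidal, h = 12) is passed completely: s = 0.0000 + (12) = 12.0000
segment 2 (44.8° to 108°, dwell): s unchanged at 12.0000
θ = 162.2° falls in segment 3 (108° to 241.2°, simple-harmonic, h = -6): β = 162.2 − 108 = 54.2°, B = 133.2°; Δs = -6/2·(1 − cos(π·0.4069)) = -2.1351; s = 12.0000 − 2.1351 = 9.8649
θ = 221.6° falls in segment 3 (108° to 241.2°, simple-harmonic, h = -6): β = 221.6 − 108 = 113.6°, B = 133.2°; Δs = -6/2·(1 − cos(π·0.8529)) = -5.6851; s = 12.0000 − 5.6851 = 6.3149

θ=162.2°: 9.8649
θ=221.6°: 6.3149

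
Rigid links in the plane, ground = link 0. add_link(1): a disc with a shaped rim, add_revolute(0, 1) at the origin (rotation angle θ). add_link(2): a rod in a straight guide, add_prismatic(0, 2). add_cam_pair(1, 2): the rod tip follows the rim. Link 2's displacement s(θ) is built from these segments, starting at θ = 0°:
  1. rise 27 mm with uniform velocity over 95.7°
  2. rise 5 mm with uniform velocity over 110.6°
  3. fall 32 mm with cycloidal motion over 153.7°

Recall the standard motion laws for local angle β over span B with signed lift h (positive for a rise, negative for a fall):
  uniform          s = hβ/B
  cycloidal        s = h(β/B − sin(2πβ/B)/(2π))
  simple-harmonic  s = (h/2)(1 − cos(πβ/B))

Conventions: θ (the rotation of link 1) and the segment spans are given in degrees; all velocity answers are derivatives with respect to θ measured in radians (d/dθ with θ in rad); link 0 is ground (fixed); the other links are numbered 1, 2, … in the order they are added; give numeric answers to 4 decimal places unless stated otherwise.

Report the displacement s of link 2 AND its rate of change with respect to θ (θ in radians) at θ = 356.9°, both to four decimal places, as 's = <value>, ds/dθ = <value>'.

segment 1 (0° to 95.7°, uniform, h = 27) is passed completely: s = 0.0000 + (27) = 27.0000
segment 2 (95.7° to 206.3°, uniform, h = 5) is passed completely: s = 27.0000 + (5) = 32.0000
θ = 356.9° falls in segment 3 (206.3° to 360°, cycloidal, h = -32): β = 356.9 − 206.3 = 150.6°, B = 153.7°; Δs = -32·(0.9798 − sin(2π·0.9798)/(2π)) = -31.9983; s = 32.0000 − 31.9983 = 0.0017
velocity in seg [206.3°–360°] (cycloidal), θ in radians: β = 150.6° = 2.6285 rad, B = 153.7° = 2.6826 rad; ds/dθ = (h/B)(1 − cos(2πβ/B)) = ((-32)/2.6826)(1 − cos(2π·0.9798)) = -0.095658 mm/rad

s = 0.0017, ds/dθ = -0.0957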